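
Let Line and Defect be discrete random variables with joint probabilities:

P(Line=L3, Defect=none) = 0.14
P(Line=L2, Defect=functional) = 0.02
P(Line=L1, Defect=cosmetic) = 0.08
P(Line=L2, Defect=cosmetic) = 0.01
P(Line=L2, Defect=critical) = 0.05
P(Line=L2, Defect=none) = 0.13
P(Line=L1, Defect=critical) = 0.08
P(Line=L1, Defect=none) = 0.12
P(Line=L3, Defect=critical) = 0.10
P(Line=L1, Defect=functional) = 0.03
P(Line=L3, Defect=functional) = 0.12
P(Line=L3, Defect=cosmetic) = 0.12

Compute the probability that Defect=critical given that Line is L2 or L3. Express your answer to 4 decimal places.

P(Line=L2) = 0.13 + 0.01 + 0.02 + 0.05 = 0.21.
P(Line=L3) = 0.14 + 0.12 + 0.12 + 0.10 = 0.48.
P(Line ∈ {L2, L3}) = 0.21 + 0.48 = 0.69; P(Defect=critical, Line ∈ {L2, L3}) = 0.05 + 0.10 = 0.15.
P(Defect=critical | Line ∈ {L2, L3}) = 0.15/0.69 = 0.2174.

0.2174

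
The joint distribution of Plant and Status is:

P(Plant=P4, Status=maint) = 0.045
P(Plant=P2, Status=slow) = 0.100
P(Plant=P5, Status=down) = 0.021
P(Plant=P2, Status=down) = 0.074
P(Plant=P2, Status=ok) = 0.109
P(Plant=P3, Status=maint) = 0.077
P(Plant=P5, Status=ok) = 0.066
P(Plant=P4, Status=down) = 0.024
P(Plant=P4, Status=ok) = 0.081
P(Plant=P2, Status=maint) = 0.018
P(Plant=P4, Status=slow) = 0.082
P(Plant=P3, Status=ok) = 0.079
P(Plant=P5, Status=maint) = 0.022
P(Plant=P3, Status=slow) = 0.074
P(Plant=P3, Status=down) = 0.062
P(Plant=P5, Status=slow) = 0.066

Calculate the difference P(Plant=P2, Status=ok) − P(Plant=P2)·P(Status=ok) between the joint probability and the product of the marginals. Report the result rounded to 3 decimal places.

P(Plant=P2) = 0.109 + 0.100 + 0.074 + 0.018 = 0.301.
P(Status=ok) = 0.109 + 0.079 + 0.081 + 0.066 = 0.335.
P(Plant=P2, Status=ok) − P(Plant=P2)P(Status=ok) = 0.109 − 0.301×0.335 = 0.008.

0.008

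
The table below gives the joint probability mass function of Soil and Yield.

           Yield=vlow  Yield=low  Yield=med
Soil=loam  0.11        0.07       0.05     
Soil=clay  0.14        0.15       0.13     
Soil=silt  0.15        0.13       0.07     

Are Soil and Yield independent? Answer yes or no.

no

P(Soil=clay) = 0.42 and P(Yield=vlow) = 0.40, so their product is 0.1680, but P(Soil=clay, Yield=vlow) = 0.14. Since these differ, Soil and Yield are not independent.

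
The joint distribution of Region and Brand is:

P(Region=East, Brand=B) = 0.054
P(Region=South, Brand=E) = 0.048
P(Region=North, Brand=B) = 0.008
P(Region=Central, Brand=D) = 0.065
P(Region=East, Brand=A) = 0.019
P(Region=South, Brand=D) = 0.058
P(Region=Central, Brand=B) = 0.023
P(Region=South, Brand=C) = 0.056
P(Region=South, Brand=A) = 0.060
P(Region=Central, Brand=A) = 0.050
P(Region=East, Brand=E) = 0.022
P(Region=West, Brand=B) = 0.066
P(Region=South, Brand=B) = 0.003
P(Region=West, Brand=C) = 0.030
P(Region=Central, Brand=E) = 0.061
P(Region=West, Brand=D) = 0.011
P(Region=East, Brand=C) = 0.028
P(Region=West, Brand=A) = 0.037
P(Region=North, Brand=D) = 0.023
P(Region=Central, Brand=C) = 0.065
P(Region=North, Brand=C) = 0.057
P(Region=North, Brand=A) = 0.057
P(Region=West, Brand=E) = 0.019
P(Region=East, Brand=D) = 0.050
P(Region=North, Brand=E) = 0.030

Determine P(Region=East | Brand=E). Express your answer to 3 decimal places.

P(Brand=E) = 0.030 + 0.048 + 0.022 + 0.019 + 0.061 = 0.180.
P(Region=East | Brand=E) = 0.022/0.180 = 0.122.

0.122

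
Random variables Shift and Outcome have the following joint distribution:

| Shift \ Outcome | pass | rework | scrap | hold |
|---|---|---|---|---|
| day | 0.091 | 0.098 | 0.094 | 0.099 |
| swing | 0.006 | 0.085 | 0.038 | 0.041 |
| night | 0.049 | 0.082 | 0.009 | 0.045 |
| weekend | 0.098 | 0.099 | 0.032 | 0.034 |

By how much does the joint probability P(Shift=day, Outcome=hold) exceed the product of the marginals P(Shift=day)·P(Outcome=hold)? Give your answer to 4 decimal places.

P(Shift=day) = 0.091 + 0.098 + 0.094 + 0.099 = 0.382.
P(Outcome=hold) = 0.099 + 0.041 + 0.045 + 0.034 = 0.219.
P(Shift=day, Outcome=hold) − P(Shift=day)P(Outcome=hold) = 0.099 − 0.382×0.219 = 0.0153.

0.0153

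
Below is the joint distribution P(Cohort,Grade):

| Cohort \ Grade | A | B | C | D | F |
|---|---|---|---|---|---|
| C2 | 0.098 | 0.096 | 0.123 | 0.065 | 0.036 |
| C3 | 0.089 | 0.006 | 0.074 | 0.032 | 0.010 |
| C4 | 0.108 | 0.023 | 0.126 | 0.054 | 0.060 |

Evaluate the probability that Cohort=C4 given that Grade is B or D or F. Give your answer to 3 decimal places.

0.359

P(Grade=B) = 0.096 + 0.006 + 0.023 = 0.125.
P(Grade=D) = 0.065 + 0.032 + 0.054 = 0.151.
P(Grade=F) = 0.036 + 0.010 + 0.060 = 0.106.
P(Grade ∈ {B, D, F}) = 0.125 + 0.151 + 0.106 = 0.382; P(Cohort=C4, Grade ∈ {B, D, F}) = 0.023 + 0.054 + 0.060 = 0.137.
P(Cohort=C4 | Grade ∈ {B, D, F}) = 0.137/0.382 = 0.359.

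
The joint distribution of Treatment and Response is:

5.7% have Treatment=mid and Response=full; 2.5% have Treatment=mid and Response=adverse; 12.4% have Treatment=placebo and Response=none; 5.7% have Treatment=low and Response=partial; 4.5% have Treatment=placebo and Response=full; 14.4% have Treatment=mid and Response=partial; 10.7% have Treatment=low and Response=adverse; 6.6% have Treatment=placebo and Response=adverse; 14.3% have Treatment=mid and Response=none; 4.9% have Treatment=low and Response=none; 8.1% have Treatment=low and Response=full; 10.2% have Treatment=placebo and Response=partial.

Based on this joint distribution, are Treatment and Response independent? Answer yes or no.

no

P(Treatment=low) = 0.294 and P(Response=adverse) = 0.198, so their product is 0.05821, but P(Treatment=low, Response=adverse) = 0.107. Since these differ, Treatment and Response are not independent.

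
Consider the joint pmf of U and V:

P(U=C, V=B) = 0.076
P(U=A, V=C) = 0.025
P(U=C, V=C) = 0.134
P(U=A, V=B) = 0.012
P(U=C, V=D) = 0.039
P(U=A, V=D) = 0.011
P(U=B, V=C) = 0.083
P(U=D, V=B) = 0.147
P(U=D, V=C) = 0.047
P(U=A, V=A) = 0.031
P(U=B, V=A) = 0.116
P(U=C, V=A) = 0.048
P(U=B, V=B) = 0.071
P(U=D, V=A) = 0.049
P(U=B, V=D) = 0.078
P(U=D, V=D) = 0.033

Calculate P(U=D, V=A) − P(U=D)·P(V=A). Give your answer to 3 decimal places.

-0.018

P(U=D) = 0.049 + 0.147 + 0.047 + 0.033 = 0.276.
P(V=A) = 0.031 + 0.116 + 0.048 + 0.049 = 0.244.
P(U=D, V=A) − P(U=D)P(V=A) = 0.049 − 0.276×0.244 = -0.018.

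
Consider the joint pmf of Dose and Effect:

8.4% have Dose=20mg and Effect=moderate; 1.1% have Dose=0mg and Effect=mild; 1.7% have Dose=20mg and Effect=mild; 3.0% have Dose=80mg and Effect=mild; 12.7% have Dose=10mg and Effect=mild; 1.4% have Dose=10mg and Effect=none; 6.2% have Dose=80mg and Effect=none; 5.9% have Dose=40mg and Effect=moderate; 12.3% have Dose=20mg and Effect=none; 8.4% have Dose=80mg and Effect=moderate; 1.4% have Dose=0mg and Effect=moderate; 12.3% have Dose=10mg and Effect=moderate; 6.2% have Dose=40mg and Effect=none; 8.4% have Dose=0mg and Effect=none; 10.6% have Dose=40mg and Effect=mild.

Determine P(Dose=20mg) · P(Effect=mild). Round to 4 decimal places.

0.0652

P(Dose=20mg) = 0.123 + 0.017 + 0.084 = 0.224.
P(Effect=mild) = 0.011 + 0.127 + 0.017 + 0.106 + 0.030 = 0.291.
Product: 0.224 × 0.291 = 0.0652.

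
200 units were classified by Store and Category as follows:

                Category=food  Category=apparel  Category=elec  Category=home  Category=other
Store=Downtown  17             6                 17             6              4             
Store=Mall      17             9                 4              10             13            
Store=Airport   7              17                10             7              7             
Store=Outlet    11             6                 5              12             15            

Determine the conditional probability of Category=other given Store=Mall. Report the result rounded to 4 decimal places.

0.2453

Total with Store=Mall: 17 + 9 + 4 + 10 + 13 = 53.
P(Category=other | Store=Mall) = 13/53 = 0.2453.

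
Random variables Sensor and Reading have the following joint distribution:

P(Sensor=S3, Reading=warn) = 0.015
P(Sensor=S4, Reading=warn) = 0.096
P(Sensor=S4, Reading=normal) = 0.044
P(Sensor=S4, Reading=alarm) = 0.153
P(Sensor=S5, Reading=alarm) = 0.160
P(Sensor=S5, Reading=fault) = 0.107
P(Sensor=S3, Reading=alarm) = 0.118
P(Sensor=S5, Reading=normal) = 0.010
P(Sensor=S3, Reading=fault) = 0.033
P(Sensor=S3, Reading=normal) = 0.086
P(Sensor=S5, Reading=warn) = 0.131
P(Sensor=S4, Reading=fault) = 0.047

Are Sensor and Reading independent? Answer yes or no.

P(Sensor=S3) = 0.252 and P(Reading=normal) = 0.140, so their product is 0.03528, but P(Sensor=S3, Reading=normal) = 0.086. Since these differ, Sensor and Reading are not independent.

no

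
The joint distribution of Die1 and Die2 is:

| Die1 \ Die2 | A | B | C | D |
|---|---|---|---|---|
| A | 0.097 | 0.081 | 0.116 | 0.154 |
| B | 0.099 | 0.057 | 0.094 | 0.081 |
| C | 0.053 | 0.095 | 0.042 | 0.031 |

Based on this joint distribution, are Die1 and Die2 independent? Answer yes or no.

no

P(Die1=C) = 0.221 and P(Die2=B) = 0.233, so their product is 0.05149, but P(Die1=C, Die2=B) = 0.095. Since these differ, Die1 and Die2 are not independent.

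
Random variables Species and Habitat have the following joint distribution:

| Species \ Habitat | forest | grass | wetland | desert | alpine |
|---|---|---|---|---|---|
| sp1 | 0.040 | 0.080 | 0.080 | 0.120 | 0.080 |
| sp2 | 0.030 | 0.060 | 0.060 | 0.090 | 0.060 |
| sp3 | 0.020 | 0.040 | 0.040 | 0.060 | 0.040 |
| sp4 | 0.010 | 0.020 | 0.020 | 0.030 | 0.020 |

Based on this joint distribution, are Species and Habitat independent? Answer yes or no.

Every cell satisfies P(Species,Habitat) = P(Species)·P(Habitat). For instance P(Species=sp3) = 0.200, P(Habitat=alpine) = 0.200, and 0.200×0.200 = 0.040 matches the joint entry. So Species and Habitat are independent.

yes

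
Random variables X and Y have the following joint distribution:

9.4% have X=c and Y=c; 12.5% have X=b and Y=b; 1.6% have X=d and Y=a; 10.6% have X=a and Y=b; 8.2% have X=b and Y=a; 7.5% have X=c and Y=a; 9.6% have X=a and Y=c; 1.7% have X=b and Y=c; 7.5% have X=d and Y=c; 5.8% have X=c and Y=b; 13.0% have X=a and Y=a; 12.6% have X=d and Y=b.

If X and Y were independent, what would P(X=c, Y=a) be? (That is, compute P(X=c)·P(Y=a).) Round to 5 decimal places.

P(X=c) = 0.075 + 0.058 + 0.094 = 0.227.
P(Y=a) = 0.130 + 0.082 + 0.075 + 0.016 = 0.303.
Product: 0.227 × 0.303 = 0.06878.

0.06878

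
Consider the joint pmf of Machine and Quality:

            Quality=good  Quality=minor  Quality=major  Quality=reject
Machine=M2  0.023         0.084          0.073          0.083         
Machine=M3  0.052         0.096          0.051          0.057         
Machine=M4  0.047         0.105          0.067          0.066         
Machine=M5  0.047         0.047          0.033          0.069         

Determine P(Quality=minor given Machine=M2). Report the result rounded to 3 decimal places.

0.319

P(Machine=M2) = 0.023 + 0.084 + 0.073 + 0.083 = 0.263.
P(Quality=minor | Machine=M2) = 0.084/0.263 = 0.319.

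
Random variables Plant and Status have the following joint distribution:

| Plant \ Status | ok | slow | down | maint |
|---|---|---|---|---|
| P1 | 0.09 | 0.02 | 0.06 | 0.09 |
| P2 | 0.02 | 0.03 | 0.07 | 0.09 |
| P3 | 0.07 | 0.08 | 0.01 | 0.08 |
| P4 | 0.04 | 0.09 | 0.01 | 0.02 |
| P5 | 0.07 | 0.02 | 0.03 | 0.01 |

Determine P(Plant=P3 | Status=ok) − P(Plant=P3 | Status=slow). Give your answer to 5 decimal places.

P(Status=ok) = 0.09 + 0.02 + 0.07 + 0.04 + 0.07 = 0.29; P(Plant=P3 | Status=ok) = 0.07/0.29 = 0.241379.
P(Status=slow) = 0.02 + 0.03 + 0.08 + 0.09 + 0.02 = 0.24; P(Plant=P3 | Status=slow) = 0.08/0.24 = 0.333333.
Difference = -0.09195.

-0.09195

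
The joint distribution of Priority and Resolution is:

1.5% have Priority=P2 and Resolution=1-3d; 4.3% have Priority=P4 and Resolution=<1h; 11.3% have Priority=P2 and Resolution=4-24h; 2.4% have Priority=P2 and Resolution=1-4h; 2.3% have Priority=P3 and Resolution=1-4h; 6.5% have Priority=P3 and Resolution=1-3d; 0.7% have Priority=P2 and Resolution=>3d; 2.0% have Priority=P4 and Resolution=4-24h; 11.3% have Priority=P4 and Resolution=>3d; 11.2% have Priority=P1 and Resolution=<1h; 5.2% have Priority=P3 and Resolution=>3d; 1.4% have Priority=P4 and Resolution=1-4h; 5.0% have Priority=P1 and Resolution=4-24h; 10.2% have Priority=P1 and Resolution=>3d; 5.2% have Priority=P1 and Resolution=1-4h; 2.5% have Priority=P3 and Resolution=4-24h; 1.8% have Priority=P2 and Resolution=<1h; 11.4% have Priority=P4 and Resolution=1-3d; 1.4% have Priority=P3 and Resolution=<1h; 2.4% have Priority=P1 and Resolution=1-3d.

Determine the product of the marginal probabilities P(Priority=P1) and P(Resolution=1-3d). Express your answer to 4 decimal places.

P(Priority=P1) = 0.112 + 0.052 + 0.050 + 0.024 + 0.102 = 0.340.
P(Resolution=1-3d) = 0.024 + 0.015 + 0.065 + 0.114 = 0.218.
Product: 0.340 × 0.218 = 0.0741.

0.0741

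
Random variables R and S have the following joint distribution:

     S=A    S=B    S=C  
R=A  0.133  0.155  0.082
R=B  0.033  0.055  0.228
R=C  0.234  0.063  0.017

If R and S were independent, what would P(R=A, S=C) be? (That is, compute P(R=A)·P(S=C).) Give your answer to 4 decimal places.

0.1210

P(R=A) = 0.133 + 0.155 + 0.082 = 0.370.
P(S=C) = 0.082 + 0.228 + 0.017 = 0.327.
Product: 0.370 × 0.327 = 0.1210.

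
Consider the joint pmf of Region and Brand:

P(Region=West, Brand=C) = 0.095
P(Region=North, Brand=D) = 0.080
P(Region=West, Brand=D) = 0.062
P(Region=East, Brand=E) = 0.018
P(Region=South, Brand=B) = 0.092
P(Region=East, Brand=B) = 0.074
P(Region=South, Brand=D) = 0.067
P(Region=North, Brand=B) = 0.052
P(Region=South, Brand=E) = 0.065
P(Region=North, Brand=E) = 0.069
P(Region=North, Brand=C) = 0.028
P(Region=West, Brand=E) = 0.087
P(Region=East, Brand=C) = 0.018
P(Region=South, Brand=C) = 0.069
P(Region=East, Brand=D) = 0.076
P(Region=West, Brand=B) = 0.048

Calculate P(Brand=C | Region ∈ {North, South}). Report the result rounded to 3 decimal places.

0.186

P(Region=North) = 0.052 + 0.028 + 0.080 + 0.069 = 0.229.
P(Region=South) = 0.092 + 0.069 + 0.067 + 0.065 = 0.293.
P(Region ∈ {North, South}) = 0.229 + 0.293 = 0.522; P(Brand=C, Region ∈ {North, South}) = 0.028 + 0.069 = 0.097.
P(Brand=C | Region ∈ {North, South}) = 0.097/0.522 = 0.186.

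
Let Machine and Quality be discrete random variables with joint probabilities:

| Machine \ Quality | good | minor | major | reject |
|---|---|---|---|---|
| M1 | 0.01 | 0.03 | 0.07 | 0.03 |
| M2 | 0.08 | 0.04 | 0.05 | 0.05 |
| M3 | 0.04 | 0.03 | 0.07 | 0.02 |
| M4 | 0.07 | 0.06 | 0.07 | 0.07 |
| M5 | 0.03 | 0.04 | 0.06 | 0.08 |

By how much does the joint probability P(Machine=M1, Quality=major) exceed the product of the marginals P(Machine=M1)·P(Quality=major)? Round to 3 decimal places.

P(Machine=M1) = 0.01 + 0.03 + 0.07 + 0.03 = 0.14.
P(Quality=major) = 0.07 + 0.05 + 0.07 + 0.07 + 0.06 = 0.32.
P(Machine=M1, Quality=major) − P(Machine=M1)P(Quality=major) = 0.07 − 0.14×0.32 = 0.025.

0.025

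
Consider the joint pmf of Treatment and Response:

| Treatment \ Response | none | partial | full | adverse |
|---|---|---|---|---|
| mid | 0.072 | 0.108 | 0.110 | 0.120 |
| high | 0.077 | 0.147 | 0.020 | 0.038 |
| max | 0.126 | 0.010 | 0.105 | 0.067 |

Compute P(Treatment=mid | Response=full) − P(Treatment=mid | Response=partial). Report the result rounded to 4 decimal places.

P(Response=full) = 0.110 + 0.020 + 0.105 = 0.235; P(Treatment=mid | Response=full) = 0.110/0.235 = 0.46809.
P(Response=partial) = 0.108 + 0.147 + 0.010 = 0.265; P(Treatment=mid | Response=partial) = 0.108/0.265 = 0.40755.
Difference = 0.0605.

0.0605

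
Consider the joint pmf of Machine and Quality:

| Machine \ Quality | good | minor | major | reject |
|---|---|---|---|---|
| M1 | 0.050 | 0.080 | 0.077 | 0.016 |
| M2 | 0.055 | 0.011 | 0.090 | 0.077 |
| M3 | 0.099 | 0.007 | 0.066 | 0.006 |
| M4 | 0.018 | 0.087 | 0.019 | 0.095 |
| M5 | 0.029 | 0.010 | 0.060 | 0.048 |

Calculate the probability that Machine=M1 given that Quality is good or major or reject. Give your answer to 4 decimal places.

P(Quality=good) = 0.050 + 0.055 + 0.099 + 0.018 + 0.029 = 0.251.
P(Quality=major) = 0.077 + 0.090 + 0.066 + 0.019 + 0.060 = 0.312.
P(Quality=reject) = 0.016 + 0.077 + 0.006 + 0.095 + 0.048 = 0.242.
P(Quality ∈ {good, major, reject}) = 0.251 + 0.312 + 0.242 = 0.805; P(Machine=M1, Quality ∈ {good, major, reject}) = 0.050 + 0.077 + 0.016 = 0.143.
P(Machine=M1 | Quality ∈ {good, major, reject}) = 0.143/0.805 = 0.1776.

0.1776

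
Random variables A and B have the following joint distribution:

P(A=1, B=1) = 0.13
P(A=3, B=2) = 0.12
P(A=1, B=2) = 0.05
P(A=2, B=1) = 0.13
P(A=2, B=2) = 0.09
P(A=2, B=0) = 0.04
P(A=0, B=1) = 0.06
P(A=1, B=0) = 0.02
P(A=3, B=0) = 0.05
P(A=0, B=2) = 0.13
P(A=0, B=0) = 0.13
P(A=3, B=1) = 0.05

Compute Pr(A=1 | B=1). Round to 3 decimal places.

0.351

P(B=1) = 0.06 + 0.13 + 0.13 + 0.05 = 0.37.
P(A=1 | B=1) = 0.13/0.37 = 0.351.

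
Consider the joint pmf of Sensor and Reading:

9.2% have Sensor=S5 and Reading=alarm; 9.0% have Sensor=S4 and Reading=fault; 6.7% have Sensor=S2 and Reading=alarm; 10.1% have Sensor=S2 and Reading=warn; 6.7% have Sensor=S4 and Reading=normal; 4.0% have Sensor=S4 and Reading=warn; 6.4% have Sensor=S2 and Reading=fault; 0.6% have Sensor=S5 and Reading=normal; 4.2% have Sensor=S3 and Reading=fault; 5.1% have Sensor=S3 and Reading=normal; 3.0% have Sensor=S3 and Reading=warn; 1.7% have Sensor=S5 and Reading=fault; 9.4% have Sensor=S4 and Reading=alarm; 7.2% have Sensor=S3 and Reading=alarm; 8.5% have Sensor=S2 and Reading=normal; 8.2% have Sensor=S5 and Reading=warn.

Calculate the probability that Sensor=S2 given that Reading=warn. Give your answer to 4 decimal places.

0.3992

P(Reading=warn) = 0.101 + 0.030 + 0.040 + 0.082 = 0.253.
P(Sensor=S2 | Reading=warn) = 0.101/0.253 = 0.3992.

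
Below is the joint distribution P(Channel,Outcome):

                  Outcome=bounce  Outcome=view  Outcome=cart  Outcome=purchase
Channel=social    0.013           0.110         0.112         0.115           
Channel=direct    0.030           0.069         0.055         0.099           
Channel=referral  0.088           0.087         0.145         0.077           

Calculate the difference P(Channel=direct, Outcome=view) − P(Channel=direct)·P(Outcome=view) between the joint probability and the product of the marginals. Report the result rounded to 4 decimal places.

P(Channel=direct) = 0.030 + 0.069 + 0.055 + 0.099 = 0.253.
P(Outcome=view) = 0.110 + 0.069 + 0.087 = 0.266.
P(Channel=direct, Outcome=view) − P(Channel=direct)P(Outcome=view) = 0.069 − 0.253×0.266 = 0.0017.

0.0017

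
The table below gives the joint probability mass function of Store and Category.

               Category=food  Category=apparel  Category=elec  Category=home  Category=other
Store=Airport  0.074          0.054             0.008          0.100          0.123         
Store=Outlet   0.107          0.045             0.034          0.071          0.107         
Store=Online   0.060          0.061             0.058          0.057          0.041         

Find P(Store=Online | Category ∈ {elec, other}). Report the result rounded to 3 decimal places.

P(Category=elec) = 0.008 + 0.034 + 0.058 = 0.100.
P(Category=other) = 0.123 + 0.107 + 0.041 = 0.271.
P(Category ∈ {elec, other}) = 0.100 + 0.271 = 0.371; P(Store=Online, Category ∈ {elec, other}) = 0.058 + 0.041 = 0.099.
P(Store=Online | Category ∈ {elec, other}) = 0.099/0.371 = 0.267.

0.267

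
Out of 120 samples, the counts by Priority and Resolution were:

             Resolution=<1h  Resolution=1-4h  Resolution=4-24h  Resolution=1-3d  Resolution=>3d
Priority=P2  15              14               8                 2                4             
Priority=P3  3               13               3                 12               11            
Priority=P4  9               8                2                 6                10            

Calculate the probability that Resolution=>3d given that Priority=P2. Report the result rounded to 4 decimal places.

0.0930

Total with Priority=P2: 15 + 14 + 8 + 2 + 4 = 43.
P(Resolution=>3d | Priority=P2) = 4/43 = 0.0930.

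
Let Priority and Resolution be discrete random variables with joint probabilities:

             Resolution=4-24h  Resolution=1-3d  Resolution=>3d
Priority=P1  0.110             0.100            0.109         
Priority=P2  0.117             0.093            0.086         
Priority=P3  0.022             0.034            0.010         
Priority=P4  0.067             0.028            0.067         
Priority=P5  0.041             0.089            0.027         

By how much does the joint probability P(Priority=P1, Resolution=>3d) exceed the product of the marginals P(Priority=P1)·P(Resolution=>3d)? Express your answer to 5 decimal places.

0.01362

P(Priority=P1) = 0.110 + 0.100 + 0.109 = 0.319.
P(Resolution=>3d) = 0.109 + 0.086 + 0.010 + 0.067 + 0.027 = 0.299.
P(Priority=P1, Resolution=>3d) − P(Priority=P1)P(Resolution=>3d) = 0.109 − 0.319×0.299 = 0.01362.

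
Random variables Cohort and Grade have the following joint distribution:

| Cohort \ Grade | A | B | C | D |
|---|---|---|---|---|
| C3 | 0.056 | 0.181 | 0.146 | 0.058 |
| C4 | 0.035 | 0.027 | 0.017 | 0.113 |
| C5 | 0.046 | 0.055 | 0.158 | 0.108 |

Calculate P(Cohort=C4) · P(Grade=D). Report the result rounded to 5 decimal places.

0.05357

P(Cohort=C4) = 0.035 + 0.027 + 0.017 + 0.113 = 0.192.
P(Grade=D) = 0.058 + 0.113 + 0.108 = 0.279.
Product: 0.192 × 0.279 = 0.05357.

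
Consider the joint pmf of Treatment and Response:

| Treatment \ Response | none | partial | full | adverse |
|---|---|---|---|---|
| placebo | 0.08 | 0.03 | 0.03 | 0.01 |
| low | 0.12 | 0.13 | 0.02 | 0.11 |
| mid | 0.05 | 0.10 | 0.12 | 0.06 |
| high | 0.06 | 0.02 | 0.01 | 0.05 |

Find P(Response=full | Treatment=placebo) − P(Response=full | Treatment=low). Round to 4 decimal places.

P(Treatment=placebo) = 0.08 + 0.03 + 0.03 + 0.01 = 0.15; P(Response=full | Treatment=placebo) = 0.03/0.15 = 0.20000.
P(Treatment=low) = 0.12 + 0.13 + 0.02 + 0.11 = 0.38; P(Response=full | Treatment=low) = 0.02/0.38 = 0.05263.
Difference = 0.1474.

0.1474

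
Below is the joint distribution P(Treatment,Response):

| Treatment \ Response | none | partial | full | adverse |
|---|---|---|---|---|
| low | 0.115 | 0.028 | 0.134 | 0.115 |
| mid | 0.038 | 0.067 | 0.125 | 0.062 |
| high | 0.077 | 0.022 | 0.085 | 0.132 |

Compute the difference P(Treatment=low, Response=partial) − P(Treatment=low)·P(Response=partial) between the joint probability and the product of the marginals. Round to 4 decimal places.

-0.0179

P(Treatment=low) = 0.115 + 0.028 + 0.134 + 0.115 = 0.392.
P(Response=partial) = 0.028 + 0.067 + 0.022 = 0.117.
P(Treatment=low, Response=partial) − P(Treatment=low)P(Response=partial) = 0.028 − 0.392×0.117 = -0.0179.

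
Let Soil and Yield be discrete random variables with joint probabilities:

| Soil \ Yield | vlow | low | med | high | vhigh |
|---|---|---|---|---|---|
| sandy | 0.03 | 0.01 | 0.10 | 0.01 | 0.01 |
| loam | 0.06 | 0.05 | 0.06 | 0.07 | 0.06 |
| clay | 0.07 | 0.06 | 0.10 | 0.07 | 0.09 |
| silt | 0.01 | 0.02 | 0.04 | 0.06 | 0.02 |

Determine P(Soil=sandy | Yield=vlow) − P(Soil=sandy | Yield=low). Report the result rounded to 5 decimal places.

0.10504

P(Yield=vlow) = 0.03 + 0.06 + 0.07 + 0.01 = 0.17; P(Soil=sandy | Yield=vlow) = 0.03/0.17 = 0.176471.
P(Yield=low) = 0.01 + 0.05 + 0.06 + 0.02 = 0.14; P(Soil=sandy | Yield=low) = 0.01/0.14 = 0.071429.
Difference = 0.10504.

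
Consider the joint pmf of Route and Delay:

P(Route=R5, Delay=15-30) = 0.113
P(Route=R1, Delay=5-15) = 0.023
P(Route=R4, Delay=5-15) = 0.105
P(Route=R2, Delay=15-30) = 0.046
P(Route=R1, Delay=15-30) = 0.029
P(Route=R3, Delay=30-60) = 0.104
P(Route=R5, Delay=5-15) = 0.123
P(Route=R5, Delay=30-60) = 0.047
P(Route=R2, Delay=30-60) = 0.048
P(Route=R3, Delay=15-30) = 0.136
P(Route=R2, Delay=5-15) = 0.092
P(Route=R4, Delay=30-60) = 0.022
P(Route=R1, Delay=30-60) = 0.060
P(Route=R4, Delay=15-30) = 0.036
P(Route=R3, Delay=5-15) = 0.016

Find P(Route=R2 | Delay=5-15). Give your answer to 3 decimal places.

P(Delay=5-15) = 0.023 + 0.092 + 0.016 + 0.105 + 0.123 = 0.359.
P(Route=R2 | Delay=5-15) = 0.092/0.359 = 0.256.

0.256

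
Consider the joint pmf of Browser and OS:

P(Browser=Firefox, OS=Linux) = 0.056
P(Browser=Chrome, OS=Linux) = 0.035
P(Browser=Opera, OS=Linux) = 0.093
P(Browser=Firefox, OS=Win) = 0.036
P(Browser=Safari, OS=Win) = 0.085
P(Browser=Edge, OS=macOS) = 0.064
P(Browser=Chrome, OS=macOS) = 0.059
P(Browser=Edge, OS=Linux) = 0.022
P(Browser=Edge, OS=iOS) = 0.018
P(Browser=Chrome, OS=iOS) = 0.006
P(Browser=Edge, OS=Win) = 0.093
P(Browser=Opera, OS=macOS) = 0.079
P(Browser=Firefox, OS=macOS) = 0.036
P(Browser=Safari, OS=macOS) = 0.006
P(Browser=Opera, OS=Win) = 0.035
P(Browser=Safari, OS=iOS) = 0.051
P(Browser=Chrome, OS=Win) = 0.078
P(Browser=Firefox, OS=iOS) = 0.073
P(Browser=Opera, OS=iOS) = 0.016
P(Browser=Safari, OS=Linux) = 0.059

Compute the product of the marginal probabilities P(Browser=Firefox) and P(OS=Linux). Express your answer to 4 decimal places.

0.0533

P(Browser=Firefox) = 0.036 + 0.036 + 0.056 + 0.073 = 0.201.
P(OS=Linux) = 0.035 + 0.056 + 0.059 + 0.022 + 0.093 = 0.265.
Product: 0.201 × 0.265 = 0.0533.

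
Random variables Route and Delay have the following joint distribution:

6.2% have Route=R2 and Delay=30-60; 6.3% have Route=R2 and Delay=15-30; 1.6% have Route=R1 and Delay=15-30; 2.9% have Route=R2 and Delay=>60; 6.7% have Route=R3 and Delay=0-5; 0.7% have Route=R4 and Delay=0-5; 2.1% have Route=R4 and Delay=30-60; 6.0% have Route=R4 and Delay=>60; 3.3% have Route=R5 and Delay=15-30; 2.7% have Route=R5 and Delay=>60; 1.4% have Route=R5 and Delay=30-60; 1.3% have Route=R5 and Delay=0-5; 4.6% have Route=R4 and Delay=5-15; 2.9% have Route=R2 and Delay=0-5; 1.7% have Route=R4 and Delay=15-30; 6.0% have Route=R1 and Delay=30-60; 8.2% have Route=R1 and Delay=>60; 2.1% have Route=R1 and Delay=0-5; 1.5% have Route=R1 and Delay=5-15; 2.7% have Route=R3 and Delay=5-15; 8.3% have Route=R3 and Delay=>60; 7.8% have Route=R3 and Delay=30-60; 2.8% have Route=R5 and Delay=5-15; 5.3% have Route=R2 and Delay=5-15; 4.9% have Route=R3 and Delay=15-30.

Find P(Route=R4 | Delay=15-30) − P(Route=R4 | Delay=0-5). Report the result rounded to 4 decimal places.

0.0444

P(Delay=15-30) = 0.016 + 0.063 + 0.049 + 0.017 + 0.033 = 0.178; P(Route=R4 | Delay=15-30) = 0.017/0.178 = 0.09551.
P(Delay=0-5) = 0.021 + 0.029 + 0.067 + 0.007 + 0.013 = 0.137; P(Route=R4 | Delay=0-5) = 0.007/0.137 = 0.05109.
Difference = 0.0444.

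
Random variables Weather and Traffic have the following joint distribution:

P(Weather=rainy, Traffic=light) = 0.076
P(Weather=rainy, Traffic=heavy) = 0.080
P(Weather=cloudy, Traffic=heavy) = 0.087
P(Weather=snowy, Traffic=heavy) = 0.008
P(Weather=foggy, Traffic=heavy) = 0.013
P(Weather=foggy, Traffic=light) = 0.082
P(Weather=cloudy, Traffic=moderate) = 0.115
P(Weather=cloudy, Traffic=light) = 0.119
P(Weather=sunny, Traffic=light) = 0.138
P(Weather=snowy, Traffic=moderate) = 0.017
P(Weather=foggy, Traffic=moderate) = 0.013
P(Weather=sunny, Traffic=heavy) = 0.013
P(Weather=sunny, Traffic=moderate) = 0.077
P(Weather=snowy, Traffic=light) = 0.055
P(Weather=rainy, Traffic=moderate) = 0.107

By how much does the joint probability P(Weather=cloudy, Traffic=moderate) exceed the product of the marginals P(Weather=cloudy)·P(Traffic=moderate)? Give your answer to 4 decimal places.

P(Weather=cloudy) = 0.119 + 0.115 + 0.087 = 0.321.
P(Traffic=moderate) = 0.077 + 0.115 + 0.107 + 0.017 + 0.013 = 0.329.
P(Weather=cloudy, Traffic=moderate) − P(Weather=cloudy)P(Traffic=moderate) = 0.115 − 0.321×0.329 = 0.0094.

0.0094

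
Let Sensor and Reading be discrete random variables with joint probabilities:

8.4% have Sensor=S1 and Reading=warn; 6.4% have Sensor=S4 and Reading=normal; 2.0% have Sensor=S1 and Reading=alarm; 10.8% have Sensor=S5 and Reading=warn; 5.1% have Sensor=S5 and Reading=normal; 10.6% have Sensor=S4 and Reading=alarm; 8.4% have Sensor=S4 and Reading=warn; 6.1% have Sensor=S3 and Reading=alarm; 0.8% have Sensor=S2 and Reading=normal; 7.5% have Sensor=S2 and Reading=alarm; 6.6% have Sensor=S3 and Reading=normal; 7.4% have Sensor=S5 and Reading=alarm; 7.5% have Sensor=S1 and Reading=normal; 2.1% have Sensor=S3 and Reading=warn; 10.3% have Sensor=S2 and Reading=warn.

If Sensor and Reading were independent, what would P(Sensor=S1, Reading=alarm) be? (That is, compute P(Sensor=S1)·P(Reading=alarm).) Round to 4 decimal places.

0.0601

P(Sensor=S1) = 0.075 + 0.084 + 0.020 = 0.179.
P(Reading=alarm) = 0.020 + 0.075 + 0.061 + 0.106 + 0.074 = 0.336.
Product: 0.179 × 0.336 = 0.0601.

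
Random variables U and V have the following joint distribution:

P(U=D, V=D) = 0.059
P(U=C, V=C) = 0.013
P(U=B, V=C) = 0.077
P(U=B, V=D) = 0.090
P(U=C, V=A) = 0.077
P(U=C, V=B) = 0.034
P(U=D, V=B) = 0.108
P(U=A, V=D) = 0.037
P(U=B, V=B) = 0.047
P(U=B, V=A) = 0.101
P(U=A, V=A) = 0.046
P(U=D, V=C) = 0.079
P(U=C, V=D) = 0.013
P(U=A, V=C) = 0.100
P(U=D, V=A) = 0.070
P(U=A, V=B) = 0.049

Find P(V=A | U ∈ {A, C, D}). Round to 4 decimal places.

0.2818

P(U=A) = 0.046 + 0.049 + 0.100 + 0.037 = 0.232.
P(U=C) = 0.077 + 0.034 + 0.013 + 0.013 = 0.137.
P(U=D) = 0.070 + 0.108 + 0.079 + 0.059 = 0.316.
P(U ∈ {A, C, D}) = 0.232 + 0.137 + 0.316 = 0.685; P(V=A, U ∈ {A, C, D}) = 0.046 + 0.077 + 0.070 = 0.193.
P(V=A | U ∈ {A, C, D}) = 0.193/0.685 = 0.2818.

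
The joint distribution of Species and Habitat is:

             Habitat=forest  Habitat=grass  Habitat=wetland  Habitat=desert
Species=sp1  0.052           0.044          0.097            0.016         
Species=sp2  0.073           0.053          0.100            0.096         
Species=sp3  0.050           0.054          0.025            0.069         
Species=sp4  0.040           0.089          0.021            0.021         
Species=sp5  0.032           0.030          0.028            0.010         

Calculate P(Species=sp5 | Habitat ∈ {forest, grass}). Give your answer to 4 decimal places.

P(Habitat=forest) = 0.052 + 0.073 + 0.050 + 0.040 + 0.032 = 0.247.
P(Habitat=grass) = 0.044 + 0.053 + 0.054 + 0.089 + 0.030 = 0.270.
P(Habitat ∈ {forest, grass}) = 0.247 + 0.270 = 0.517; P(Species=sp5, Habitat ∈ {forest, grass}) = 0.032 + 0.030 = 0.062.
P(Species=sp5 | Habitat ∈ {forest, grass}) = 0.062/0.517 = 0.1199.

0.1199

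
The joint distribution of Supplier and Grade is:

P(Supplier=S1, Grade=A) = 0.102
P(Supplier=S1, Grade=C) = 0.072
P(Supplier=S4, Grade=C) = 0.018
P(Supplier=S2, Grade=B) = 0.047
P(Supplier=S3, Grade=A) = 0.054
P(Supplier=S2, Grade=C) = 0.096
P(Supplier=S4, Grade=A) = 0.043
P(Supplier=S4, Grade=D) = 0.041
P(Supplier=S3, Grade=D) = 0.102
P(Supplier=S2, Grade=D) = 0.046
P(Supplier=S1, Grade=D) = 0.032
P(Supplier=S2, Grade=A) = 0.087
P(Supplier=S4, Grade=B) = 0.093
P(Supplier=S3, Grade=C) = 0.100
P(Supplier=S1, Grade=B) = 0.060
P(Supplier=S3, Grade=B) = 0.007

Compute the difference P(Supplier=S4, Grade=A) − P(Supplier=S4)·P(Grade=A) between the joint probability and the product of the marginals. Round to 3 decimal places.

-0.013

P(Supplier=S4) = 0.043 + 0.093 + 0.018 + 0.041 = 0.195.
P(Grade=A) = 0.102 + 0.087 + 0.054 + 0.043 = 0.286.
P(Supplier=S4, Grade=A) − P(Supplier=S4)P(Grade=A) = 0.043 − 0.195×0.286 = -0.013.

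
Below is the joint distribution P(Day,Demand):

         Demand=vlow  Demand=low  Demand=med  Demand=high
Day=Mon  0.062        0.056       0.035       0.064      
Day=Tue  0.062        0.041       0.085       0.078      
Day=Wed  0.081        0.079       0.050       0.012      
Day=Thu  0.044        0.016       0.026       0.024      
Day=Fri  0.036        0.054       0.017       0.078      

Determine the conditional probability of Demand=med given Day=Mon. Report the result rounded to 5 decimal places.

P(Day=Mon) = 0.062 + 0.056 + 0.035 + 0.064 = 0.217.
P(Demand=med | Day=Mon) = 0.035/0.217 = 0.16129.

0.16129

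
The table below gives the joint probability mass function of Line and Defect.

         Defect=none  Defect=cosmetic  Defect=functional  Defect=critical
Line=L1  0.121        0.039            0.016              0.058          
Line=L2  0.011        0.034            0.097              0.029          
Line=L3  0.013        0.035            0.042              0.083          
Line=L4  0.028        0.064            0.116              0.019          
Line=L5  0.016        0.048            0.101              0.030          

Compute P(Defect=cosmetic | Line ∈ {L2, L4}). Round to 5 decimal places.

P(Line=L2) = 0.011 + 0.034 + 0.097 + 0.029 = 0.171.
P(Line=L4) = 0.028 + 0.064 + 0.116 + 0.019 = 0.227.
P(Line ∈ {L2, L4}) = 0.171 + 0.227 = 0.398; P(Defect=cosmetic, Line ∈ {L2, L4}) = 0.034 + 0.064 = 0.098.
P(Defect=cosmetic | Line ∈ {L2, L4}) = 0.098/0.398 = 0.24623.

0.24623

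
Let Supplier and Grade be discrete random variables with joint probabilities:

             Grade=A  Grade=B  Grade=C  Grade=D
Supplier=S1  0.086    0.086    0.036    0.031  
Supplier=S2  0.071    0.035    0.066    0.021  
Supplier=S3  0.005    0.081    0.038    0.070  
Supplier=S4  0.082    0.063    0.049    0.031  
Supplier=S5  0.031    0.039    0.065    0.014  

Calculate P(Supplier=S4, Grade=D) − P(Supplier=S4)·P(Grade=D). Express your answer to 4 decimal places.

P(Supplier=S4) = 0.082 + 0.063 + 0.049 + 0.031 = 0.225.
P(Grade=D) = 0.031 + 0.021 + 0.070 + 0.031 + 0.014 = 0.167.
P(Supplier=S4, Grade=D) − P(Supplier=S4)P(Grade=D) = 0.031 − 0.225×0.167 = -0.0066.

-0.0066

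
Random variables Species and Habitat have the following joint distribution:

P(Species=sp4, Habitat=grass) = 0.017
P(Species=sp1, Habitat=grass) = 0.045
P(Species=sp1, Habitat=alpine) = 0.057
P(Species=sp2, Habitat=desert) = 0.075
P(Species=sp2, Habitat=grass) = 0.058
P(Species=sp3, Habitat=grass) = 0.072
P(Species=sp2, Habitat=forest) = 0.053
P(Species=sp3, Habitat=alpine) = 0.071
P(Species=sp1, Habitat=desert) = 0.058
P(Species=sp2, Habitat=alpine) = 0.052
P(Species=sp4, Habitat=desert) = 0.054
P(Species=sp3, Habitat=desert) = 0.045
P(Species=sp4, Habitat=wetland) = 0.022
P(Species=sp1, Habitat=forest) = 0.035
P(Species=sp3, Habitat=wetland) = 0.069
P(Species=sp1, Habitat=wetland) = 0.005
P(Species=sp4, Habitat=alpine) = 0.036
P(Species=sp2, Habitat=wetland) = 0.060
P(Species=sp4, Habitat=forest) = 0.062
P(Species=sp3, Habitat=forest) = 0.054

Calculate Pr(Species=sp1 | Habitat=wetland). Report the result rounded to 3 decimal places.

P(Habitat=wetland) = 0.005 + 0.060 + 0.069 + 0.022 = 0.156.
P(Species=sp1 | Habitat=wetland) = 0.005/0.156 = 0.032.

0.032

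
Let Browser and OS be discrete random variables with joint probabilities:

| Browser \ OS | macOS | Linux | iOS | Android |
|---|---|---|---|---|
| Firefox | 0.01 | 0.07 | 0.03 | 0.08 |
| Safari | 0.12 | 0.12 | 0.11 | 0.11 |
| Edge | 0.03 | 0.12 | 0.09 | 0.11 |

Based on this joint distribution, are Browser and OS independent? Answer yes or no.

P(Browser=Safari) = 0.46 and P(OS=macOS) = 0.16, so their product is 0.0736, but P(Browser=Safari, OS=macOS) = 0.12. Since these differ, Browser and OS are not independent.

no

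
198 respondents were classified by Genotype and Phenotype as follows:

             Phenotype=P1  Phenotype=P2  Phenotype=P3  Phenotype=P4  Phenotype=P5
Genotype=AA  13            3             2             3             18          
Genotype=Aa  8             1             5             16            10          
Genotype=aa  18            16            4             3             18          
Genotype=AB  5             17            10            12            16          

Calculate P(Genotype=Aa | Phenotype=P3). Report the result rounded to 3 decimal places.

0.238

Total with Phenotype=P3: 2 + 5 + 4 + 10 = 21.
P(Genotype=Aa | Phenotype=P3) = 5/21 = 0.238.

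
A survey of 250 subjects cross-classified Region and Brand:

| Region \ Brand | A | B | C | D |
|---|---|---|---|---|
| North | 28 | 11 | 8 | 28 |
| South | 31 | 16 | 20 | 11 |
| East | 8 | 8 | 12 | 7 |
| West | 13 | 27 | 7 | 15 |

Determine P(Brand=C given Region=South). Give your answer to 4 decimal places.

0.2564

Total with Region=South: 31 + 16 + 20 + 11 = 78.
P(Brand=C | Region=South) = 20/78 = 0.2564.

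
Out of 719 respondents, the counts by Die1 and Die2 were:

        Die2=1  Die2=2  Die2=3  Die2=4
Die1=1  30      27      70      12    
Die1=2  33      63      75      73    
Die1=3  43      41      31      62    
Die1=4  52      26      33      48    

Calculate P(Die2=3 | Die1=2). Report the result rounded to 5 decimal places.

Total with Die1=2: 33 + 63 + 75 + 73 = 244.
P(Die2=3 | Die1=2) = 75/244 = 0.30738.

0.30738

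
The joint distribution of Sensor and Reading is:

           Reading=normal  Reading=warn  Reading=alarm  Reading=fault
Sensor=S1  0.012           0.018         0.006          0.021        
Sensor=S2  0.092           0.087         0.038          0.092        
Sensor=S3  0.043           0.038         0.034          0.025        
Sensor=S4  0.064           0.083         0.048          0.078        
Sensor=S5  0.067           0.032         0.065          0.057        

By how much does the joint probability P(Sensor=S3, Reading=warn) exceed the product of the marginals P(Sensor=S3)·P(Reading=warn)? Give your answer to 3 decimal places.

0.002

P(Sensor=S3) = 0.043 + 0.038 + 0.034 + 0.025 = 0.140.
P(Reading=warn) = 0.018 + 0.087 + 0.038 + 0.083 + 0.032 = 0.258.
P(Sensor=S3, Reading=warn) − P(Sensor=S3)P(Reading=warn) = 0.038 − 0.140×0.258 = 0.002.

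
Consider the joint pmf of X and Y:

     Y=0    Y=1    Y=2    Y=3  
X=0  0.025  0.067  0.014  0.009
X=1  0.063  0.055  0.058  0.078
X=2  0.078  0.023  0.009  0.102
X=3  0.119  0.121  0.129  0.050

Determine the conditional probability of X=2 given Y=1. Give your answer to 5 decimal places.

P(Y=1) = 0.067 + 0.055 + 0.023 + 0.121 = 0.266.
P(X=2 | Y=1) = 0.023/0.266 = 0.08647.

0.08647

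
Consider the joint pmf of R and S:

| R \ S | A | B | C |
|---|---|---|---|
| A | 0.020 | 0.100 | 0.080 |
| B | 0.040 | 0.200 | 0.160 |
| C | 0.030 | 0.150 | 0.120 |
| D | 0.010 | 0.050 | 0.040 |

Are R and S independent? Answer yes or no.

Every cell satisfies P(R,S) = P(R)·P(S). For instance P(R=A) = 0.200, P(S=B) = 0.500, and 0.200×0.500 = 0.100 matches the joint entry. So R and S are independent.

yes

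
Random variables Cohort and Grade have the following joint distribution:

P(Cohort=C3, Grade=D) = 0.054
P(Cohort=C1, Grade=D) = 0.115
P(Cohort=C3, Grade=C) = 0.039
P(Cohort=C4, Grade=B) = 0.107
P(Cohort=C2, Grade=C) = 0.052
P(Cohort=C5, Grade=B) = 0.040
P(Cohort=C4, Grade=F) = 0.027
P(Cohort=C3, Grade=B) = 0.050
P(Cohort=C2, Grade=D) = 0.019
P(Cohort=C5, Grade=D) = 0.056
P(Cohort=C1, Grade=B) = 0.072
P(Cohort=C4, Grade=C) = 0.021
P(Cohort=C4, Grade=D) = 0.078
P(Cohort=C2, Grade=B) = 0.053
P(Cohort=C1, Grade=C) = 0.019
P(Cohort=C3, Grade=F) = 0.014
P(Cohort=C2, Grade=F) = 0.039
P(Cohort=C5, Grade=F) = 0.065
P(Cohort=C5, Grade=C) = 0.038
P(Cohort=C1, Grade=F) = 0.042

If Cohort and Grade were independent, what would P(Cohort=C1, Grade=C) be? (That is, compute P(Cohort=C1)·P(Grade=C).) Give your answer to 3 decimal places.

0.042

P(Cohort=C1) = 0.072 + 0.019 + 0.115 + 0.042 = 0.248.
P(Grade=C) = 0.019 + 0.052 + 0.039 + 0.021 + 0.038 = 0.169.
Product: 0.248 × 0.169 = 0.042.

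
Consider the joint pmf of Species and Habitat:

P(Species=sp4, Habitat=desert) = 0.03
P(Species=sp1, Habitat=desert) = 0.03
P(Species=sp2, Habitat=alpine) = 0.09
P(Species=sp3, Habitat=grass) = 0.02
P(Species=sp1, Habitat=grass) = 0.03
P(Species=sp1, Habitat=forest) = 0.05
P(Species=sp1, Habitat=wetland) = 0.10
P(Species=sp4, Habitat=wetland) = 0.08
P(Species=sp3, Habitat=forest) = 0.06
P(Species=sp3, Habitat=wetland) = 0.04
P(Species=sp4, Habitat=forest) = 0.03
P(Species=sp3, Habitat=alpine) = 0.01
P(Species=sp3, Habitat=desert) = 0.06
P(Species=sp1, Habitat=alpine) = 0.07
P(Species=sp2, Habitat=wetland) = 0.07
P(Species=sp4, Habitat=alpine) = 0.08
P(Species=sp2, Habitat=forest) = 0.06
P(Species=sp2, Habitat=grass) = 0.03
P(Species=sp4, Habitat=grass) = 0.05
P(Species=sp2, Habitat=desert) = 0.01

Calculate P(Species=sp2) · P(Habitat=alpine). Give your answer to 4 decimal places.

0.0650

P(Species=sp2) = 0.06 + 0.03 + 0.07 + 0.01 + 0.09 = 0.26.
P(Habitat=alpine) = 0.07 + 0.09 + 0.01 + 0.08 = 0.25.
Product: 0.26 × 0.25 = 0.0650.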